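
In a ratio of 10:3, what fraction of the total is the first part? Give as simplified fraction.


Total parts = 10 + 3 = 13
First part fraction = 10/13
Simplify: 10/13 = 10/13

10/13


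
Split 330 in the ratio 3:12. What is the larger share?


Total parts = 3 + 12 = 15
Value per part = 330 / 15 = 22
First share = 3 * 22 = 66
Second share = 12 * 22 = 264
Larger share = 264

264


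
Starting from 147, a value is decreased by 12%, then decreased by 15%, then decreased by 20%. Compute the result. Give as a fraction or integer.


Start: 147
Step 1: decrease by 12% => multiply by 88/100
  147 * 88/100 = 3234/25
Step 2: decrease by 15% => multiply by 85/100
  3234/25 * 85/100 = 27489/250
Step 3: decrease by 20% => multiply by 80/100
  27489/250 * 80/100 = 54978/625
Final value = 54978/625

54978/625


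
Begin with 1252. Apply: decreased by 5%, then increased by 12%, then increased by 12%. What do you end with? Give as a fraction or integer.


Start: 1252
Step 1: decrease by 5% => multiply by 95/100
  1252 * 95/100 = 5947/5
Step 2: increase by 12% => multiply by 112/100
  5947/5 * 112/100 = 166516/125
Step 3: increase by 12% => multiply by 112/100
  166516/125 * 112/100 = 4662448/3125
Final value = 4662448/3125

4662448/3125


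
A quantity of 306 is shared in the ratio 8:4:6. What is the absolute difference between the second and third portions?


Total parts = 8 + 4 + 6 = 18
Value per part = 306 / 18 = 17
Shares: 8*17=136, 4*17=68, 6*17=102
Second share = 68, third share = 102
Difference = |68 - 102| = 34

34


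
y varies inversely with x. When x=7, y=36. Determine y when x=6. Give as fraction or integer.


Inverse proportion: y = k/x
Find k: k = 7 * 36 = 252
Compute y at x=6: y = 252/6
y = 42

42


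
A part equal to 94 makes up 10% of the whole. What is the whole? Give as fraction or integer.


Given: 94 is 10% of the whole
Set up: 94 = 10/100 * whole
whole = 94 * 100 / 10
whole = 9400 / 10
whole = 940

940


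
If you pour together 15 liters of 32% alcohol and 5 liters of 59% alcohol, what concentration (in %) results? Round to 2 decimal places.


Solute in mixture 1 = 32% of 15 L = 15*32/100 = 24/5 L
Solute in mixture 2 = 59% of 5 L = 5*59/100 = 59/20 L
Total solute = 24/5 + 59/20 = 31/4 L
Total volume = 15 + 5 = 20 L
Final concentration = 31/4/20 * 100 = 38.75%

38.75


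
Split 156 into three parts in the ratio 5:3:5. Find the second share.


Ratio = 5:3:5
Total parts = 5 + 3 + 5 = 13
Value per part = 156 / 13 = 12
First share = 5 * 12 = 60
Middle share = 3 * 12 = 36
Third share = 5 * 12 = 60

36


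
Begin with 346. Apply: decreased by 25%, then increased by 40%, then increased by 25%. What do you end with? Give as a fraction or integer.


Start: 346
Step 1: decrease by 25% => multiply by 75/100
  346 * 75/100 = 519/2
Step 2: increase by 40% => multiply by 140/100
  519/2 * 140/100 = 3633/10
Step 3: increase by 25% => multiply by 125/100
  3633/10 * 125/100 = 3633/8
Final value = 3633/8

3633/8


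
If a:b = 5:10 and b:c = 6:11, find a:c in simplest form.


Given a:b = 5:10 and b:c = 6:11
Make b consistent. Multiply first ratio by 6: a:b = 30:60
Multiply second ratio by 10: b:c = 60:110
Now b = 60 in both, so a:b:c = 30:60:110
Therefore a:c = 30:110
Simplify by GCD: a:c = 3:11

3:11


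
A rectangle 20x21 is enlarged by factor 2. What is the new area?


Original dimensions: 20 x 21
Enlargement factor = 2
New width = 20 * 2 = 40
New height = 21 * 2 = 42
New area = 40 * 42 = 1680

1680


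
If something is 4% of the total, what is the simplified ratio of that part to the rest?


Part = 4%, Remainder = 96%
Ratio = 4:96
GCD(4, 96) = 4
Simplify: 1:24 = 1:24

1:24


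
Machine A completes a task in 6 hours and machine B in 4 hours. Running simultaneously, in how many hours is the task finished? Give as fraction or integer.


Rate of A = 1/6 job per hour
Rate of B = 1/4 job per hour
Combined rate = 1/6 + 1/4
Find common denominator: (4 + 6)/(6*4) = 10/24
Combined rate = 5/12 job per hour
Time together = 1 / (5/12) = 12/5 hours

12/5


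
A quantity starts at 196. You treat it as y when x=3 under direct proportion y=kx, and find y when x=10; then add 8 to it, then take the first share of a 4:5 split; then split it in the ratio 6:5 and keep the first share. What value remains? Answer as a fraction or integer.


Start with 196.
Step 1: Direct prop: k = (196)/3; new y = k*10 = 196*10/3 = 1960/3
Step 2: Add 8: 1960/3+8=1984/3; split 4:5 first = 1984/3*4/9 = 7936/27
Step 3: Split 6:5, first share = 7936/27 * 6/11 = 15872/99
Final result = 15872/99

15872/99


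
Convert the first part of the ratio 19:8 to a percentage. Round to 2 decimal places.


Total parts = 19 + 8 = 27
First part fraction = 19/27
Percentage = (19/27) * 100
= 0.703704 * 100
= 70.37%

70.37


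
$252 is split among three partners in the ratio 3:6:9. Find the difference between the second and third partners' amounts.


Total parts = 3 + 6 + 9 = 18
Value per part = 252 / 18 = 14
Shares: 3*14=42, 6*14=84, 9*14=126
Second share = 84, third share = 126
Difference = |84 - 126| = 42

42


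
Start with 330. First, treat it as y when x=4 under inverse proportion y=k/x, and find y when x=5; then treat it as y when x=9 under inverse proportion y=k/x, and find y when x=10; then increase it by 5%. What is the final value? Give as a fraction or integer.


Start with 330.
Step 1: Inverse prop: k = (330)*4; new y = k/5 = 330*4/5 = 264
Step 2: Inverse prop: k = (264)*9; new y = k/10 = 264*9/10 = 1188/5
Step 3: Increase by 5%: 1188/5 * 105/100 = 6237/25
Final result = 6237/25

6237/25


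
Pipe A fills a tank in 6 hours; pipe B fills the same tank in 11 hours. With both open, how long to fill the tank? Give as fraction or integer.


Rate of A = 1/6 job per hour
Rate of B = 1/11 job per hour
Combined rate = 1/6 + 1/11
Find common denominator: (11 + 6)/(6*11) = 17/66
Combined rate = 17/66 job per hour
Time together = 1 / (17/66) = 66/17 hours

66/17


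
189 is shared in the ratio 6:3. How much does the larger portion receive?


Total parts = 6 + 3 = 9
Value per part = 189 / 9 = 21
First share = 6 * 21 = 126
Second share = 3 * 21 = 63
Larger share = 126

126


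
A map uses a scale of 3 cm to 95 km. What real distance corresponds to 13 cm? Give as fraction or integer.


Map scale: 3 cm = 95 km
Measured distance on map = 13 cm
Set up proportion: 13 * 95 / 3
= 1235 / 3
= 1235/3 km

1235/3


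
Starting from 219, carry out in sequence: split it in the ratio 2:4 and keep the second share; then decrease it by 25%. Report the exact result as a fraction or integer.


Start with 219.
Step 1: Split 2:4, second share = 219 * 4/6 = 146
Step 2: Decrease by 25%: 146 * 75/100 = 219/2
Final result = 219/2

219/2


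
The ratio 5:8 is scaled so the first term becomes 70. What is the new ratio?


Original ratio: 5:8
First term target: 70
Scale factor = 70 / 5 = 14
Multiply second term: 8 * 14 = 112
Equivalent ratio = 70:112

70:112


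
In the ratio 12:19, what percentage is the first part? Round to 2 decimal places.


Total parts = 12 + 19 = 31
First part fraction = 12/31
Percentage = (12/31) * 100
= 0.387097 * 100
= 38.71%

38.71


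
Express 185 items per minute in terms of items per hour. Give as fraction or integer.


Converting from per minute to per hour
Rate = 185 items per minute
Multiply by 60: 185 * 60
= 11100 items per hour

11100


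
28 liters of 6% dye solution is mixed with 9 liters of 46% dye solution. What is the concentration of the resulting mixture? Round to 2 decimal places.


Solute in mixture 1 = 6% of 28 L = 28*6/100 = 42/25 L
Solute in mixture 2 = 46% of 9 L = 9*46/100 = 207/50 L
Total solute = 42/25 + 207/50 = 291/50 L
Total volume = 28 + 9 = 37 L
Final concentration = 291/50/37 * 100 = 15.73%

15.73


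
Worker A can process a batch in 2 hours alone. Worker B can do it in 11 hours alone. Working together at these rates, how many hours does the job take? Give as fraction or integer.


Rate of A = 1/2 job per hour
Rate of B = 1/11 job per hour
Combined rate = 1/2 + 1/11
Find common denominator: (11 + 2)/(2*11) = 13/22
Combined rate = 13/22 job per hour
Time together = 1 / (13/22) = 22/13 hours

22/13


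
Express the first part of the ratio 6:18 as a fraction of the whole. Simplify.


Total parts = 6 + 18 = 24
First part fraction = 6/24
Simplify: 6/24 = 1/4

1/4


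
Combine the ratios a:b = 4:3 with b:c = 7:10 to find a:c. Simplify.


Given a:b = 4:3 and b:c = 7:10
Make b consistent. Multiply first ratio by 7: a:b = 28:21
Multiply second ratio by 3: b:c = 21:30
Now b = 21 in both, so a:b:c = 28:21:30
Therefore a:c = 28:30
Simplify by GCD: a:c = 14:15

14:15


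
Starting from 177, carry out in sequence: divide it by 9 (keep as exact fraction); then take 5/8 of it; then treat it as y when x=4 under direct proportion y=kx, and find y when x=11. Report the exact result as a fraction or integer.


Start with 177.
Step 1: Divide by 9: 177 / 9 = 59/3
Step 2: Take 5/8: 59/3 * 5/8 = 295/24
Step 3: Direct prop: k = (295/24)/4; new y = k*11 = 295/24*11/4 = 3245/96
Final result = 3245/96

3245/96


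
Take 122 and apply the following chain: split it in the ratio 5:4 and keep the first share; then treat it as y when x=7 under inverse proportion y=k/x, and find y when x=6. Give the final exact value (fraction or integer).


Start with 122.
Step 1: Split 5:4, first share = 122 * 5/9 = 610/9
Step 2: Inverse prop: k = (610/9)*7; new y = k/6 = 610/9*7/6 = 2135/27
Final result = 2135/27

2135/27


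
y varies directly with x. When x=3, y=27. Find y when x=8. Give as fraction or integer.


Direct proportion: y = kx
Find k: k = 27/3 = 9
Compute y at x=8: y = 9 * 8
y = 72

72


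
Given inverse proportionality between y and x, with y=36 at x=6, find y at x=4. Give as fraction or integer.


Inverse proportion: y = k/x
Find k: k = 6 * 36 = 216
Compute y at x=4: y = 216/4
y = 54

54


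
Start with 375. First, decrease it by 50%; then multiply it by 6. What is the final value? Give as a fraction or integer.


Start with 375.
Step 1: Decrease by 50%: 375 * 50/100 = 375/2
Step 2: Multiply by 6: 375/2 * 6 = 1125
Final result = 1125

1125


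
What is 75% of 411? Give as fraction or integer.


Compute 75% of 411
Convert percentage: 75% = 75/100
Multiply: 411 * 75/100
= 30825/100
= 1233/4

1233/4


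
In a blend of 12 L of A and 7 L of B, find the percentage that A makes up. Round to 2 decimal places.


Volume of A = 12 L
Volume of B = 7 L
Total volume = 12 + 7 = 19 L
Percentage of A = (12/19) * 100
= 63.16%

63.16


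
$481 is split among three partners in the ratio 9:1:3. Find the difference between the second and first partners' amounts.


Total parts = 9 + 1 + 3 = 13
Value per part = 481 / 13 = 37
Shares: 9*37=333, 1*37=37, 3*37=111
Second share = 37, first share = 333
Difference = |37 - 333| = 296

296


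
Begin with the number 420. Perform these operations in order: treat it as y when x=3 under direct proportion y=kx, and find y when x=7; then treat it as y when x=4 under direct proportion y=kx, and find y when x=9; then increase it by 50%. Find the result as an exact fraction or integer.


Start with 420.
Step 1: Direct prop: k = (420)/3; new y = k*7 = 420*7/3 = 980
Step 2: Direct prop: k = (980)/4; new y = k*9 = 980*9/4 = 2205
Step 3: Increase by 50%: 2205 * 150/100 = 6615/2
Final result = 6615/2

6615/2


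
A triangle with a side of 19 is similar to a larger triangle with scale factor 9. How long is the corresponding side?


Similar triangles have proportional sides
Scale factor = 9
Smaller side = 19
Corresponding larger side = 19 * 9
= 171

171


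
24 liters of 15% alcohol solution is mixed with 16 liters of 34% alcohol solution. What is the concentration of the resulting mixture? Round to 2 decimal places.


Solute in mixture 1 = 15% of 24 L = 24*15/100 = 18/5 L
Solute in mixture 2 = 34% of 16 L = 16*34/100 = 136/25 L
Total solute = 18/5 + 136/25 = 226/25 L
Total volume = 24 + 16 = 40 L
Final concentration = 226/25/40 * 100 = 22.60%

22.60


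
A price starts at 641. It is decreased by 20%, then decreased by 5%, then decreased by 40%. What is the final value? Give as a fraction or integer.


Start: 641
Step 1: decrease by 20% => multiply by 80/100
  641 * 80/100 = 2564/5
Step 2: decrease by 5% => multiply by 95/100
  2564/5 * 95/100 = 12179/25
Step 3: decrease by 40% => multiply by 60/100
  12179/25 * 60/100 = 36537/125
Final value = 36537/125

36537/125


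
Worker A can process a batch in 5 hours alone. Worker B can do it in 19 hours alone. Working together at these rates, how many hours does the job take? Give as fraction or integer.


Rate of A = 1/5 job per hour
Rate of B = 1/19 job per hour
Combined rate = 1/5 + 1/19
Find common denominator: (19 + 5)/(5*19) = 24/95
Combined rate = 24/95 job per hour
Time together = 1 / (24/95) = 95/24 hours

95/24


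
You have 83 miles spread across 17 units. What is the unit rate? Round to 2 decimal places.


Total miles = 83
Number of units = 17
Unit rate = 83 / 17
= 4.88 miles per unit

4.88


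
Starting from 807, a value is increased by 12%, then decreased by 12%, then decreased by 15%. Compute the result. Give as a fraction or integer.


Start: 807
Step 1: increase by 12% => multiply by 112/100
  807 * 112/100 = 22596/25
Step 2: decrease by 12% => multiply by 88/100
  22596/25 * 88/100 = 497112/625
Step 3: decrease by 15% => multiply by 85/100
  497112/625 * 85/100 = 2112726/3125
Final value = 2112726/3125

2112726/3125


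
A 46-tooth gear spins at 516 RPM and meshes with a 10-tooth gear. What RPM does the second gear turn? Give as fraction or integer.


Gear ratio: teeth_A * RPM_A = teeth_B * RPM_B
46 * 516 = 10 * RPM_B
23736 = 10 * RPM_B
RPM_B = 23736 / 10
RPM_B = 11868/5

11868/5


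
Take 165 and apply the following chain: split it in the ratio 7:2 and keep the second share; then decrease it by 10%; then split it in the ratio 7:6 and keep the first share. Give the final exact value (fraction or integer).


Start with 165.
Step 1: Split 7:2, second share = 165 * 2/9 = 110/3
Step 2: Decrease by 10%: 110/3 * 90/100 = 33
Step 3: Split 7:6, first share = 33 * 7/13 = 231/13
Final result = 231/13

231/13


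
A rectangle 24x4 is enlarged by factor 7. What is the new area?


Original dimensions: 24 x 4
Enlargement factor = 7
New width = 24 * 7 = 168
New height = 4 * 7 = 28
New area = 168 * 28 = 4704

4704


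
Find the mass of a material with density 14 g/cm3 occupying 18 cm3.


Using mass = density * volume
Density = 14 g/cm3
Volume = 18 cm3
Mass = 14 * 18
= 252 g

252


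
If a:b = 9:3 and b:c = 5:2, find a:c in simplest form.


Given a:b = 9:3 and b:c = 5:2
Make b consistent. Multiply first ratio by 5: a:b = 45:15
Multiply second ratio by 3: b:c = 15:6
Now b = 15 in both, so a:b:c = 45:15:6
Therefore a:c = 45:6
Simplify by GCD: a:c = 15:2

15:2


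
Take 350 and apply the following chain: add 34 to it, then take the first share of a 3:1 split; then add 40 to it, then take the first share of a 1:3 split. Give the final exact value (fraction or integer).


Start with 350.
Step 1: Add 34: 350+34=384; split 3:1 first = 384*3/4 = 288
Step 2: Add 40: 288+40=328; split 1:3 first = 328*1/4 = 82
Final result = 82

82


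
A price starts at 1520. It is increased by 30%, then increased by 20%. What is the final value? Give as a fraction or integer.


Start: 1520
Step 1: increase by 30% => multiply by 130/100
  1520 * 130/100 = 1976
Step 2: increase by 20% => multiply by 120/100
  1976 * 120/100 = 11856/5
Final value = 11856/5

11856/5


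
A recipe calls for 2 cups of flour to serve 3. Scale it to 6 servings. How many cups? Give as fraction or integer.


Original: 2 cups for 3 servings
Target servings = 6
Scaling factor = 6/3
New amount = 2 * 6/3
= 12/3
= 4 cups

4


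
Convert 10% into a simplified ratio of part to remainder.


Part = 10%, Remainder = 90%
Ratio = 10:90
GCD(10, 90) = 10
Simplify: 1:9 = 1:9

1:9


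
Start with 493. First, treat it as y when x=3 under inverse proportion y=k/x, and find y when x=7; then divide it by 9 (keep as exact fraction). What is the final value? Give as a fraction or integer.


Start with 493.
Step 1: Inverse prop: k = (493)*3; new y = k/7 = 493*3/7 = 1479/7
Step 2: Divide by 9: 1479/7 / 9 = 493/21
Final result = 493/21

493/21


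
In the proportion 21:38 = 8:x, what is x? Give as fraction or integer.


Setting up: 21/38 = 8/x
Cross multiply: 21 * x = 38 * 8
21x = 304
x = 304/21
x = 304/21

304/21


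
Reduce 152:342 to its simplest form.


Find GCD(152, 342)
GCD = 38
Divide both by 38: 152/38 = 4, 342/38 = 9
Simplified ratio = 4:9

4:9


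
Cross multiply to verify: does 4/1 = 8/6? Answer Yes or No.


Cross multiply to check 4/1 = 8/6
Left cross product: 4 * 6 = 24
Right cross product: 1 * 8 = 8
24 != 8
Not equal, so proportions differ => No

No


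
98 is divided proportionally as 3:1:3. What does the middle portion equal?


Ratio = 3:1:3
Total parts = 3 + 1 + 3 = 7
Value per part = 98 / 7 = 14
First share = 3 * 14 = 42
Middle share = 1 * 14 = 14
Third share = 3 * 14 = 42

14


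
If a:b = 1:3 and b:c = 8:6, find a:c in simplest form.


Given a:b = 1:3 and b:c = 8:6
Make b consistent. Multiply first ratio by 8: a:b = 8:24
Multiply second ratio by 3: b:c = 24:18
Now b = 24 in both, so a:b:c = 8:24:18
Therefore a:c = 8:18
Simplify by GCD: a:c = 4:9

4:9


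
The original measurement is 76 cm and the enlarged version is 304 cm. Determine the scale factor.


Original length = 76 cm
Scaled length = 304 cm
Scale factor = 304 / 76
= 4

4


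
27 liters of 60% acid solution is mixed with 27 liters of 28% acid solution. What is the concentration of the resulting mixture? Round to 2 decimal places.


Solute in mixture 1 = 60% of 27 L = 27*60/100 = 81/5 L
Solute in mixture 2 = 28% of 27 L = 27*28/100 = 189/25 L
Total solute = 81/5 + 189/25 = 594/25 L
Total volume = 27 + 27 = 54 L
Final concentration = 594/25/54 * 100 = 44.00%

44.00


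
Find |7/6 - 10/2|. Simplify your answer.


Simplify: 7/6 = 7/6 and 10/2 = 5
Find common denominator: LCD = 6
Convert: 7/6 and 30/6
Difference = |7 - 30|/6 = 23/6
Simplified = 23/6

23/6


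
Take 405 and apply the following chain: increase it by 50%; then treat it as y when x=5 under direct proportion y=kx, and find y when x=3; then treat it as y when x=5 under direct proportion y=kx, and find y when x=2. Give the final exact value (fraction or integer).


Start with 405.
Step 1: Increase by 50%: 405 * 150/100 = 1215/2
Step 2: Direct prop: k = (1215/2)/5; new y = k*3 = 1215/2*3/5 = 729/2
Step 3: Direct prop: k = (729/2)/5; new y = k*2 = 729/2*2/5 = 729/5
Final result = 729/5

729/5


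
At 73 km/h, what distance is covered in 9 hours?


Using distance = speed * time
Speed = 73 km/h
Time = 9 hours
Distance = 73 * 9
= 657 km

657


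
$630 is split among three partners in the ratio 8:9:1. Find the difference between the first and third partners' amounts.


Total parts = 8 + 9 + 1 = 18
Value per part = 630 / 18 = 35
Shares: 8*35=280, 9*35=315, 1*35=35
First share = 280, third share = 35
Difference = |280 - 35| = 245

245


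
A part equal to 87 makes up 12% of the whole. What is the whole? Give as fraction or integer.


Given: 87 is 12% of the whole
Set up: 87 = 12/100 * whole
whole = 87 * 100 / 12
whole = 8700 / 12
whole = 725

725


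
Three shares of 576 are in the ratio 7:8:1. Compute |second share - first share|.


Total parts = 7 + 8 + 1 = 16
Value per part = 576 / 16 = 36
Shares: 7*36=252, 8*36=288, 1*36=36
Second share = 288, first share = 252
Difference = |288 - 252| = 36

36


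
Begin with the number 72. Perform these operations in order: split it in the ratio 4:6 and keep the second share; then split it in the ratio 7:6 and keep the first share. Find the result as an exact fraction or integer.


Start with 72.
Step 1: Split 4:6, second share = 72 * 6/10 = 216/5
Step 2: Split 7:6, first share = 216/5 * 7/13 = 1512/65
Final result = 1512/65

1512/65


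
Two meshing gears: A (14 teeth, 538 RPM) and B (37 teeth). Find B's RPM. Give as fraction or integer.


Gear ratio: teeth_A * RPM_A = teeth_B * RPM_B
14 * 538 = 37 * RPM_B
7532 = 37 * RPM_B
RPM_B = 7532 / 37
RPM_B = 7532/37

7532/37


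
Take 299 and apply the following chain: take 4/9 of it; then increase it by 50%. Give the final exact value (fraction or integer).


Start with 299.
Step 1: Take 4/9: 299 * 4/9 = 1196/9
Step 2: Increase by 50%: 1196/9 * 150/100 = 598/3
Final result = 598/3

598/3


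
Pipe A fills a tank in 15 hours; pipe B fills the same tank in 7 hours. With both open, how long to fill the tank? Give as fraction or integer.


Rate of A = 1/15 job per hour
Rate of B = 1/7 job per hour
Combined rate = 1/15 + 1/7
Find common denominator: (7 + 15)/(15*7) = 22/105
Combined rate = 22/105 job per hour
Time together = 1 / (22/105) = 105/22 hours

105/22


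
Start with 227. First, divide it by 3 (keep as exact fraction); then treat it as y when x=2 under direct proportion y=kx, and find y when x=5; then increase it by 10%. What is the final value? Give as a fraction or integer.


Start with 227.
Step 1: Divide by 3: 227 / 3 = 227/3
Step 2: Direct prop: k = (227/3)/2; new y = k*5 = 227/3*5/2 = 1135/6
Step 3: Increase by 10%: 1135/6 * 110/100 = 2497/12
Final result = 2497/12

2497/12


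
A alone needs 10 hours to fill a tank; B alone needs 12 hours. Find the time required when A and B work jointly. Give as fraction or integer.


Rate of A = 1/10 job per hour
Rate of B = 1/12 job per hour
Combined rate = 1/10 + 1/12
Find common denominator: (12 + 10)/(10*12) = 22/120
Combined rate = 11/60 job per hour
Time together = 1 / (11/60) = 60/11 hours

60/11


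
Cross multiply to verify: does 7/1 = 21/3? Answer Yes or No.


Cross multiply to check 7/1 = 21/3
Left cross product: 7 * 3 = 21
Right cross product: 1 * 21 = 21
21 = 21
Equal, so proportions match => Yes

Yes


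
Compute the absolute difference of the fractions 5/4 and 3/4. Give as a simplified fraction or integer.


Simplify: 5/4 = 5/4 and 3/4 = 3/4
Find common denominator: LCD = 4
Convert: 5/4 and 3/4
Difference = |5 - 3|/4 = 2/4
Simplified = 1/2

1/2


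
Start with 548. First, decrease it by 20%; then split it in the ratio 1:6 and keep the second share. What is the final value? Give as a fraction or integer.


Start with 548.
Step 1: Decrease by 20%: 548 * 80/100 = 2192/5
Step 2: Split 1:6, second share = 2192/5 * 6/7 = 13152/35
Final result = 13152/35

13152/35


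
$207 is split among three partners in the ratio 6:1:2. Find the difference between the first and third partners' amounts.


Total parts = 6 + 1 + 2 = 9
Value per part = 207 / 9 = 23
Shares: 6*23=138, 1*23=23, 2*23=46
First share = 138, third share = 46
Difference = |138 - 46| = 92

92


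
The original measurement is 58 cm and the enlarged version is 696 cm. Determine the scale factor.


Original length = 58 cm
Scaled length = 696 cm
Scale factor = 696 / 58
= 12

12


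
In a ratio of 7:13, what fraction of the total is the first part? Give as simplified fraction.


Total parts = 7 + 13 = 20
First part fraction = 7/20
Simplify: 7/20 = 7/20

7/20


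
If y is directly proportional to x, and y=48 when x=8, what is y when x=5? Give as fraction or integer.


Direct proportion: y = kx
Find k: k = 48/8 = 6
Compute y at x=5: y = 6 * 5
y = 30

30


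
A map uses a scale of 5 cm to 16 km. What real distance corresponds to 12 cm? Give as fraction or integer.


Map scale: 5 cm = 16 km
Measured distance on map = 12 cm
Set up proportion: 12 * 16 / 5
= 192 / 5
= 192/5 km

192/5


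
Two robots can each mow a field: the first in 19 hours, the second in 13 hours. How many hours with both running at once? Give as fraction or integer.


Rate of A = 1/19 job per hour
Rate of B = 1/13 job per hour
Combined rate = 1/19 + 1/13
Find common denominator: (13 + 19)/(19*13) = 32/247
Combined rate = 32/247 job per hour
Time together = 1 / (32/247) = 247/32 hours

247/32


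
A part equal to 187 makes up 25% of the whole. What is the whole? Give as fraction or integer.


Given: 187 is 25% of the whole
Set up: 187 = 25/100 * whole
whole = 187 * 100 / 25
whole = 18700 / 25
whole = 748

748


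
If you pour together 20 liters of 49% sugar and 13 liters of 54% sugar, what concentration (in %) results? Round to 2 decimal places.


Solute in mixture 1 = 49% of 20 L = 20*49/100 = 49/5 L
Solute in mixture 2 = 54% of 13 L = 13*54/100 = 351/50 L
Total solute = 49/5 + 351/50 = 841/50 L
Total volume = 20 + 13 = 33 L
Final concentration = 841/50/33 * 100 = 50.97%

50.97


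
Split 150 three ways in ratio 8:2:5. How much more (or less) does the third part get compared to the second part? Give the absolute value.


Total parts = 8 + 2 + 5 = 15
Value per part = 150 / 15 = 10
Shares: 8*10=80, 2*10=20, 5*10=50
Third share = 50, second share = 20
Difference = |50 - 20| = 30

30


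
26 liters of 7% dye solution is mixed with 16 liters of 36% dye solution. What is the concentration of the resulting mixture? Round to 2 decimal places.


Solute in mixture 1 = 7% of 26 L = 26*7/100 = 91/50 L
Solute in mixture 2 = 36% of 16 L = 16*36/100 = 144/25 L
Total solute = 91/50 + 144/25 = 379/50 L
Total volume = 26 + 16 = 42 L
Final concentration = 379/50/42 * 100 = 18.05%

18.05


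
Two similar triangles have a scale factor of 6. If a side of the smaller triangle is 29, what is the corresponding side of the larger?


Similar triangles have proportional sides
Scale factor = 6
Smaller side = 29
Corresponding larger side = 29 * 6
= 174

174


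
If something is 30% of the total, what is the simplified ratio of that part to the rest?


Part = 30%, Remainder = 70%
Ratio = 30:70
GCD(30, 70) = 10
Simplify: 3:7 = 3:7

3:7


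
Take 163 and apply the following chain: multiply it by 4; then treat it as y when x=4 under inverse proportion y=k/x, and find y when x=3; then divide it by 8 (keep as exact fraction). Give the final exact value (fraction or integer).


Start with 163.
Step 1: Multiply by 4: 163 * 4 = 652
Step 2: Inverse prop: k = (652)*4; new y = k/3 = 652*4/3 = 2608/3
Step 3: Divide by 8: 2608/3 / 8 = 326/3
Final result = 326/3

326/3


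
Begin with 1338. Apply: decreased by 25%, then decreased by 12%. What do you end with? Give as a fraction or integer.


Start: 1338
Step 1: decrease by 25% => multiply by 75/100
  1338 * 75/100 = 2007/2
Step 2: decrease by 12% => multiply by 88/100
  2007/2 * 88/100 = 22077/25
Final value = 22077/25

22077/25


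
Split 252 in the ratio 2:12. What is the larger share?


Total parts = 2 + 12 = 14
Value per part = 252 / 14 = 18
First share = 2 * 18 = 36
Second share = 12 * 18 = 216
Larger share = 216

216


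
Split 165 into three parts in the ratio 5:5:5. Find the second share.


Ratio = 5:5:5
Total parts = 5 + 5 + 5 = 15
Value per part = 165 / 15 = 11
First share = 5 * 11 = 55
Middle share = 5 * 11 = 55
Third share = 5 * 11 = 55

55


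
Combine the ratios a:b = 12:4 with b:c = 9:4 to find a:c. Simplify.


Given a:b = 12:4 and b:c = 9:4
Make b consistent. Multiply first ratio by 9: a:b = 108:36
Multiply second ratio by 4: b:c = 36:16
Now b = 36 in both, so a:b:c = 108:36:16
Therefore a:c = 108:16
Simplify by GCD: a:c = 27:4

27:4


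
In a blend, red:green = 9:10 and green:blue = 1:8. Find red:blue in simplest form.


Given a:b = 9:10 and b:c = 1:8
Make b consistent. Multiply first ratio by 1: a:b = 9:10
Multiply second ratio by 10: b:c = 10:80
Now b = 10 in both, so a:b:c = 9:10:80
Therefore a:c = 9:80
Simplify by GCD: a:c = 9:80

9:80


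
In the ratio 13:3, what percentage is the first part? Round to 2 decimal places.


Total parts = 13 + 3 = 16
First part fraction = 13/16
Percentage = (13/16) * 100
= 0.8125 * 100
= 81.25%

81.25


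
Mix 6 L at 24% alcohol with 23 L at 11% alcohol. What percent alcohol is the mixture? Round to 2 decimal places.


Solute in mixture 1 = 24% of 6 L = 6*24/100 = 36/25 L
Solute in mixture 2 = 11% of 23 L = 23*11/100 = 253/100 L
Total solute = 36/25 + 253/100 = 397/100 L
Total volume = 6 + 23 = 29 L
Final concentration = 397/100/29 * 100 = 13.69%

13.69


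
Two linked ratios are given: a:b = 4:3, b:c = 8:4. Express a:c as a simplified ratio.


Given a:b = 4:3 and b:c = 8:4
Make b consistent. Multiply first ratio by 8: a:b = 32:24
Multiply second ratio by 3: b:c = 24:12
Now b = 24 in both, so a:b:c = 32:24:12
Therefore a:c = 32:12
Simplify by GCD: a:c = 8:3

8:3


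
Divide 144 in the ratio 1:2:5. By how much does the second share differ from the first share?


Total parts = 1 + 2 + 5 = 8
Value per part = 144 / 8 = 18
Shares: 1*18=18, 2*18=36, 5*18=90
Second share = 36, first share = 18
Difference = |36 - 18| = 18

18


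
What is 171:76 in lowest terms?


Find GCD(171, 76)
GCD = 19
Divide both by 19: 171/19 = 9, 76/19 = 4
Simplified ratio = 9:4

9:4


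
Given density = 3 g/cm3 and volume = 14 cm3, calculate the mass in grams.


Using mass = density * volume
Density = 3 g/cm3
Volume = 14 cm3
Mass = 3 * 14
= 42 g

42


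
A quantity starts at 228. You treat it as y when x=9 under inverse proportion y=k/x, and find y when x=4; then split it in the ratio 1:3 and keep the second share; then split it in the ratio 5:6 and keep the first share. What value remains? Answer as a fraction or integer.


Start with 228.
Step 1: Inverse prop: k = (228)*9; new y = k/4 = 228*9/4 = 513
Step 2: Split 1:3, second share = 513 * 3/4 = 1539/4
Step 3: Split 5:6, first share = 1539/4 * 5/11 = 7695/44
Final result = 7695/44

7695/44


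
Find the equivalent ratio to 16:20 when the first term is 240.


Original ratio: 16:20
First term target: 240
Scale factor = 240 / 16 = 15
Multiply second term: 20 * 15 = 300
Equivalent ratio = 240:300

240:300


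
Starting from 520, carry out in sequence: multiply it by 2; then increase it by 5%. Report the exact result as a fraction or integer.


Start with 520.
Step 1: Multiply by 2: 520 * 2 = 1040
Step 2: Increase by 5%: 1040 * 105/100 = 1092
Final result = 1092

1092


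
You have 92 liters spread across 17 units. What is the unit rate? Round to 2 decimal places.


Total liters = 92
Number of units = 17
Unit rate = 92 / 17
= 5.41 liters per unit

5.41


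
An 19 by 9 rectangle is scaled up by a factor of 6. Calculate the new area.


Original dimensions: 19 x 9
Enlargement factor = 6
New width = 19 * 6 = 114
New height = 9 * 6 = 54
New area = 114 * 54 = 6156

6156


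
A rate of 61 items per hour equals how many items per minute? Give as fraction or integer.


Converting from per hour to per minute
Rate = 61 items per hour
Divide by 60: 61/60
= 61/60 items per minute

61/60


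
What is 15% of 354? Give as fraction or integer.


Compute 15% of 354
Convert percentage: 15% = 15/100
Multiply: 354 * 15/100
= 5310/100
= 531/10

531/10


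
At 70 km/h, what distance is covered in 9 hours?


Using distance = speed * time
Speed = 70 km/h
Time = 9 hours
Distance = 70 * 9
= 630 km

630


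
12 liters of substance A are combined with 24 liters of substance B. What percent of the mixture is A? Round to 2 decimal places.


Volume of A = 12 L
Volume of B = 24 L
Total volume = 12 + 24 = 36 L
Percentage of A = (12/36) * 100
= 33.33%

33.33


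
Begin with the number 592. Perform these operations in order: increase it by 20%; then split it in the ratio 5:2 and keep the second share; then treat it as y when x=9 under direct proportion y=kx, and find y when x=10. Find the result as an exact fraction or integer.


Start with 592.
Step 1: Increase by 20%: 592 * 120/100 = 3552/5
Step 2: Split 5:2, second share = 3552/5 * 2/7 = 7104/35
Step 3: Direct prop: k = (7104/35)/9; new y = k*10 = 7104/35*10/9 = 4736/21
Final result = 4736/21

4736/21


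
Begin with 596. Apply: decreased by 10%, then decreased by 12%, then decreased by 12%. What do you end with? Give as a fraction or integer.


Start: 596
Step 1: decrease by 10% => multiply by 90/100
  596 * 90/100 = 2682/5
Step 2: decrease by 12% => multiply by 88/100
  2682/5 * 88/100 = 59004/125
Step 3: decrease by 12% => multiply by 88/100
  59004/125 * 88/100 = 1298088/3125
Final value = 1298088/3125

1298088/3125


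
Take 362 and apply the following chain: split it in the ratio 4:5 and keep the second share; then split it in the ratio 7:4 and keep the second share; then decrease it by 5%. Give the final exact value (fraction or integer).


Start with 362.
Step 1: Split 4:5, second share = 362 * 5/9 = 1810/9
Step 2: Split 7:4, second share = 1810/9 * 4/11 = 7240/99
Step 3: Decrease by 5%: 7240/99 * 95/100 = 6878/99
Final result = 6878/99

6878/99


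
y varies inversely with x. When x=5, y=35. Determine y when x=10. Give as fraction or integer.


Inverse proportion: y = k/x
Find k: k = 5 * 35 = 175
Compute y at x=10: y = 175/10
y = 35/2

35/2


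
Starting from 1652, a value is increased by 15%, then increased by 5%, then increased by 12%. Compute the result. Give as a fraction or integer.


Start: 1652
Step 1: increase by 15% => multiply by 115/100
  1652 * 115/100 = 9499/5
Step 2: increase by 5% => multiply by 105/100
  9499/5 * 105/100 = 199479/100
Step 3: increase by 12% => multiply by 112/100
  199479/100 * 112/100 = 1396353/625
Final value = 1396353/625

1396353/625


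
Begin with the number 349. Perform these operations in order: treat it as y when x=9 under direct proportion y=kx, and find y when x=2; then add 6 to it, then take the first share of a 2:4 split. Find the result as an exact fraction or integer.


Start with 349.
Step 1: Direct prop: k = (349)/9; new y = k*2 = 349*2/9 = 698/9
Step 2: Add 6: 698/9+6=752/9; split 2:4 first = 752/9*2/6 = 752/27
Final result = 752/27

752/27


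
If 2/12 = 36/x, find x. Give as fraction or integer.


Setting up: 2/12 = 36/x
Cross multiply: 2 * x = 12 * 36
2x = 432
x = 432/2
x = 216

216


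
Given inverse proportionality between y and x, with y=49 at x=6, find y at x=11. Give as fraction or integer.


Inverse proportion: y = k/x
Find k: k = 6 * 49 = 294
Compute y at x=11: y = 294/11
y = 294/11

294/11


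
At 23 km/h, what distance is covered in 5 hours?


Using distance = speed * time
Speed = 23 km/h
Time = 5 hours
Distance = 23 * 5
= 115 km

115


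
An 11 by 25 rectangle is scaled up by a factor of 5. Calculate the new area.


Original dimensions: 11 x 25
Enlargement factor = 5
New width = 11 * 5 = 55
New height = 25 * 5 = 125
New area = 55 * 125 = 6875

6875


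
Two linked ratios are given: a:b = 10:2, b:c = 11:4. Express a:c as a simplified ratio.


Given a:b = 10:2 and b:c = 11:4
Make b consistent. Multiply first ratio by 11: a:b = 110:22
Multiply second ratio by 2: b:c = 22:8
Now b = 22 in both, so a:b:c = 110:22:8
Therefore a:c = 110:8
Simplify by GCD: a:c = 55:4

55:4


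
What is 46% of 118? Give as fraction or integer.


Compute 46% of 118
Convert percentage: 46% = 46/100
Multiply: 118 * 46/100
= 5428/100
= 1357/25

1357/25


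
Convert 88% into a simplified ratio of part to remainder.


Part = 88%, Remainder = 12%
Ratio = 88:12
GCD(88, 12) = 4
Simplify: 22:3 = 22:3

22:3


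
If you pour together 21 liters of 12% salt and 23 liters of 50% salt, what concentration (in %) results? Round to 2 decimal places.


Solute in mixture 1 = 12% of 21 L = 21*12/100 = 63/25 L
Solute in mixture 2 = 50% of 23 L = 23*50/100 = 23/2 L
Total solute = 63/25 + 23/2 = 701/50 L
Total volume = 21 + 23 = 44 L
Final concentration = 701/50/44 * 100 = 31.86%

31.86


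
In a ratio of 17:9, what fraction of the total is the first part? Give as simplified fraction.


Total parts = 17 + 9 = 26
First part fraction = 17/26
Simplify: 17/26 = 17/26

17/26


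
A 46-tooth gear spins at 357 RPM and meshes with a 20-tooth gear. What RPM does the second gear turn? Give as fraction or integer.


Gear ratio: teeth_A * RPM_A = teeth_B * RPM_B
46 * 357 = 20 * RPM_B
16422 = 20 * RPM_B
RPM_B = 16422 / 20
RPM_B = 8211/10

8211/10


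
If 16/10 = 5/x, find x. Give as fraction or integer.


Setting up: 16/10 = 5/x
Cross multiply: 16 * x = 10 * 5
16x = 50
x = 50/16
x = 25/8

25/8


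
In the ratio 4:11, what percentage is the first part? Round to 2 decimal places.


Total parts = 4 + 11 = 15
First part fraction = 4/15
Percentage = (4/15) * 100
= 0.266667 * 100
= 26.67%

26.67


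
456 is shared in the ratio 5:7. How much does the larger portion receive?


Total parts = 5 + 7 = 12
Value per part = 456 / 12 = 38
First share = 5 * 38 = 190
Second share = 7 * 38 = 266
Larger share = 266

266


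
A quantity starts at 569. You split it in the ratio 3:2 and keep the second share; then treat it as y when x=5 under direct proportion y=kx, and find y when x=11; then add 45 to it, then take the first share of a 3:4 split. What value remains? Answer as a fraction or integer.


Start with 569.
Step 1: Split 3:2, second share = 569 * 2/5 = 1138/5
Step 2: Direct prop: k = (1138/5)/5; new y = k*11 = 1138/5*11/5 = 12518/25
Step 3: Add 45: 12518/25+45=13643/25; split 3:4 first = 13643/25*3/7 = 5847/25
Final result = 5847/25

5847/25


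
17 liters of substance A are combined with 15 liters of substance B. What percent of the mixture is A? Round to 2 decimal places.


Volume of A = 17 L
Volume of B = 15 L
Total volume = 17 + 15 = 32 L
Percentage of A = (17/32) * 100
= 53.13%

53.13


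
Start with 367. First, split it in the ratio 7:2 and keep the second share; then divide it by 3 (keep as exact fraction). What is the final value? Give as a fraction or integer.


Start with 367.
Step 1: Split 7:2, second share = 367 * 2/9 = 734/9
Step 2: Divide by 3: 734/9 / 3 = 734/27
Final result = 734/27

734/27


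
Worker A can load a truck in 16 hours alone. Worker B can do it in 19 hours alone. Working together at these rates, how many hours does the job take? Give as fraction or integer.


Rate of A = 1/16 job per hour
Rate of B = 1/19 job per hour
Combined rate = 1/16 + 1/19
Find common denominator: (19 + 16)/(16*19) = 35/304
Combined rate = 35/304 job per hour
Time together = 1 / (35/304) = 304/35 hours

304/35


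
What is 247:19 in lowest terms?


Find GCD(247, 19)
GCD = 19
Divide both by 19: 247/19 = 13, 19/19 = 1
Simplified ratio = 13:1

13:1


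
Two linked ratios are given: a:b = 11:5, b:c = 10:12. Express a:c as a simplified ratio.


Given a:b = 11:5 and b:c = 10:12
Make b consistent. Multiply first ratio by 10: a:b = 110:50
Multiply second ratio by 5: b:c = 50:60
Now b = 50 in both, so a:b:c = 110:50:60
Therefore a:c = 110:60
Simplify by GCD: a:c = 11:6

11:6


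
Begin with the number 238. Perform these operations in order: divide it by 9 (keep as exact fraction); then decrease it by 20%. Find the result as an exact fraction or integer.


Start with 238.
Step 1: Divide by 9: 238 / 9 = 238/9
Step 2: Decrease by 20%: 238/9 * 80/100 = 952/45
Final result = 952/45

952/45


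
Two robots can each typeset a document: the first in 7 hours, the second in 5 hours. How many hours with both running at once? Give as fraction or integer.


Rate of A = 1/7 job per hour
Rate of B = 1/5 job per hour
Combined rate = 1/7 + 1/5
Find common denominator: (5 + 7)/(7*5) = 12/35
Combined rate = 12/35 job per hour
Time together = 1 / (12/35) = 35/12 hours

35/12


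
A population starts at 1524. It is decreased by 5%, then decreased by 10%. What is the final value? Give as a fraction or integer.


Start: 1524
Step 1: decrease by 5% => multiply by 95/100
  1524 * 95/100 = 7239/5
Step 2: decrease by 10% => multiply by 90/100
  7239/5 * 90/100 = 65151/50
Final value = 65151/50

65151/50


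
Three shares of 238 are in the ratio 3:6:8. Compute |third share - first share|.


Total parts = 3 + 6 + 8 = 17
Value per part = 238 / 17 = 14
Shares: 3*14=42, 6*14=84, 8*14=112
Third share = 112, first share = 42
Difference = |112 - 42| = 70

70
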